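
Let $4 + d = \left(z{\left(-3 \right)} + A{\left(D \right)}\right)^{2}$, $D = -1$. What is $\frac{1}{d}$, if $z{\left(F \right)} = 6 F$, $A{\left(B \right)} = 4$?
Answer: $\frac{1}{192} \approx 0.0052083$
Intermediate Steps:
$d = 192$ ($d = -4 + \left(6 \left(-3\right) + 4\right)^{2} = -4 + \left(-18 + 4\right)^{2} = -4 + \left(-14\right)^{2} = -4 + 196 = 192$)
$\frac{1}{d} = \frac{1}{192}$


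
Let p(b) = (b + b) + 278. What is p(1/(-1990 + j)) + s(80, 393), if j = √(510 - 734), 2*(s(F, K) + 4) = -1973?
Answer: -1410867415/1980162 - 2*I*√14/990081 ≈ -712.5 - 7.5583e-6*I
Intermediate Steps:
s(F, K) = -1981/2 (s(F, K) = -4 + (½)*(-1973) = -4 - 1973/2 = -1981/2)
j = 4*I*√14 (j = √(-224) = 4*I*√14 ≈ 14.967*I)
p(b) = 278 + 2*b (p(b) = 2*b + 278 = 278 + 2*b)
p(1/(-1990 + j)) + s(80, 393) = (278 + 2/(-1990 + 4*I*√14)) - 1981/2 = -1425/2 + 2/(-1990 + 4*I*√14)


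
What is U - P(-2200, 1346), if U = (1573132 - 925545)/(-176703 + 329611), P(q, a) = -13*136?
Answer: 270988931/152908 ≈ 1772.2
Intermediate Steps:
P(q, a) = -1768
U = 647587/152908 ≈ 4.2351
U - P(-2200, 1346) = 647587/152908 - 1*(-1768) = 647587/152908 + 1768 = 270988931/152908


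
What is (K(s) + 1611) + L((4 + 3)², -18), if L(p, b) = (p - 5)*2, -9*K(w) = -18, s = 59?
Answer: 1701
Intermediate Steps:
K(w) = 2 (K(w) = -⅑*(-18) = 2)
L(p, b) = -10 + 2*p (L(p, b) = (-5 + p)*2 = -10 + 2*p)
(K(s) + 1611) + L((4 + 3)², -18) = (2 + 1611) + (-10 + 2*(4 + 3)²) = 1613 + (-10 + 2*7²) = 1613 + (-10 + 2*49) = 1613 + (-10 + 98) = 1613 + 88 = 1701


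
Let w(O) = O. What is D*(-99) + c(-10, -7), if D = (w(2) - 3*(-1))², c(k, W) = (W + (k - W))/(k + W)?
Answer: -42065/17 ≈ -2474.4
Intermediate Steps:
c(k, W) = k/(W + k)
D = 25 (D = (2 - 3*(-1))² = (2 + 3)² = 5² = 25)
D*(-99) + c(-10, -7) = 25*(-99) - 10/(-7 - 10) = -2475 - 10/(-17) = -2475 - 10*(-1/17) = -2475 + 10/17 = -42065/17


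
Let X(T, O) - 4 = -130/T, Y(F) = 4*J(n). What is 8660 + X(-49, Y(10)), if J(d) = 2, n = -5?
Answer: 424666/49 ≈ 8666.7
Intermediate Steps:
Y(F) = 8 (Y(F) = 4*2 = 8)
X(T, O) = 4 - 130/T
8660 + X(-49, Y(10)) = 8660 + (4 - 130/(-49)) = 8660 + (4 - 130*(-1/49)) = 8660 + (4 + 130/49) = 8660 + 326/49 = 424666/49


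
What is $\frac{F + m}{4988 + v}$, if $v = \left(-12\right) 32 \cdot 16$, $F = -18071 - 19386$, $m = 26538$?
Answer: $\frac{10919}{1156} \approx 9.4455$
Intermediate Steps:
$F = -37457$
$v = -6144$ ($v = \left(-384\right) 16 = -6144$)
$\frac{F + m}{4988 + v} = \frac{-37457 + 26538}{4988 - 6144} = - \frac{10919}{-1156} = \left(-10919\right) \left(- \frac{1}{1156}\right) = \frac{10919}{1156}$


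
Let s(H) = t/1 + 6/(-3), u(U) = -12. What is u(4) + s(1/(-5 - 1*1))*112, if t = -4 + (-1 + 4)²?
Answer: 324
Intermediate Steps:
t = 5 (t = -4 + 3² = -4 + 9 = 5)
s(H) = 3 (s(H) = 5/1 + 6/(-3) = 5*1 + 6*(-⅓) = 5 - 2 = 3)
u(4) + s(1/(-5 - 1*1))*112 = -12 + 3*112 = -12 + 336 = 324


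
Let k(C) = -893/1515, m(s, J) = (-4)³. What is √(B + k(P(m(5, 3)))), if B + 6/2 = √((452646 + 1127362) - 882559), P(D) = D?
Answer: √(-8238570 + 2295225*√697449)/1515 ≈ 28.837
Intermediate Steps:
m(s, J) = -64
k(C) = -893/1515 (k(C) = -893*1/1515 = -893/1515)
B = -3 + √697449 (B = -3 + √((452646 + 1127362) - 882559) = -3 + √(1580008 - 882559) = -3 + √697449 ≈ 832.13)
√(B + k(P(m(5, 3)))) = √((-3 + √697449) - 893/1515) = √(-5438/1515 + √697449)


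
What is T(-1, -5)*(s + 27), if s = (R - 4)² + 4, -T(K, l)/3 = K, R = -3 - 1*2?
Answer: 336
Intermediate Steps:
R = -5 (R = -3 - 2 = -5)
T(K, l) = -3*K
s = 85 (s = (-5 - 4)² + 4 = (-9)² + 4 = 81 + 4 = 85)
T(-1, -5)*(s + 27) = (-3*(-1))*(85 + 27) = 3*112 = 336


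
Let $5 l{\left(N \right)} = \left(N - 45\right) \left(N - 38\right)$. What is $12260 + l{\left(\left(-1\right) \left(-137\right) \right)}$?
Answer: $\frac{70408}{5} \approx 14082.0$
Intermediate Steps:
$l{\left(N \right)} = \frac{\left(-45 + N\right) \left(-38 + N\right)}{5}$ ($l{\left(N \right)} = \frac{\left(N - 45\right) \left(N - 38\right)}{5} = \frac{\left(-45 + N\right) \left(-38 + N\right)}{5}$)
$12260 + l{\left(\left(-1\right) \left(-137\right) \right)} = 12260 + \left(342 - \frac{83 \left(\left(-1\right) \left(-137\right)\right)}{5} + \frac{\left(\left(-1\right) \left(-137\right)\right)^{2}}{5}\right) = 12260 + \left(342 - \frac{11371}{5} + \frac{137^{2}}{5}\right) = 12260 + \left(342 - \frac{11371}{5} + \frac{1}{5} \cdot 18769\right) = 12260 + \left(342 - \frac{11371}{5} + \frac{18769}{5}\right) = 12260 + \frac{9108}{5} = \frac{70408}{5}$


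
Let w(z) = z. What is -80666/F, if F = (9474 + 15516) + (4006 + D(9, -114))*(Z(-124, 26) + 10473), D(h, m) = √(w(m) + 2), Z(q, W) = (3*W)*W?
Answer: -168403705889/104601163248672 + 56022537*I*√7/34867054416224 ≈ -0.00161 + 4.2511e-6*I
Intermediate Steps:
Z(q, W) = 3*W²
D(h, m) = √(2 + m) (D(h, m) = √(m + 2) = √(2 + m))
F = 50103996 + 50004*I*√7 (F = (9474 + 15516) + (4006 + √(2 - 114))*(3*26² + 10473) = 24990 + (4006 + √(-112))*(3*676 + 10473) = 24990 + (4006 + 4*I*√7)*(2028 + 10473) = 24990 + (4006 + 4*I*√7)*12501 = 24990 + (50079006 + 50004*I*√7) = 50103996 + 50004*I*√7 ≈ 5.0104e+7 + 1.323e+5*I)
-80666/F = -80666/(50103996 + 50004*I*√7)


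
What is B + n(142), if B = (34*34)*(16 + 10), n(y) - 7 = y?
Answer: 30205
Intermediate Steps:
n(y) = 7 + y
B = 30056 (B = 1156*26 = 30056)
B + n(142) = 30056 + (7 + 142) = 30056 + 149 = 30205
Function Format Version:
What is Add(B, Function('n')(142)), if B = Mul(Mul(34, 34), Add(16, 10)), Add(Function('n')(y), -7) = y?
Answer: 30205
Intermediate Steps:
Function('n')(y) = Add(7, y)
B = 30056 (B = Mul(1156, 26) = 30056)
Add(B, Function('n')(142)) = Add(30056, Add(7, 142)) = Add(30056, 149) = 30205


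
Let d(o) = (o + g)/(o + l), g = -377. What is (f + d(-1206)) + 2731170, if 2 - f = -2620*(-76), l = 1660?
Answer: 1149550025/454 ≈ 2.5320e+6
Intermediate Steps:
d(o) = (-377 + o)/(1660 + o) (d(o) = (o - 377)/(o + 1660) = (-377 + o)/(1660 + o))
f = -199118 (f = 2 - (-2620)*(-76) = 2 - 1*199120 = 2 - 199120 = -199118)
(f + d(-1206)) + 2731170 = (-199118 + (-377 - 1206)/(1660 - 1206)) + 2731170 = (-199118 - 1583/454) + 2731170 = -90401155/454 + 2731170 = 1149550025/454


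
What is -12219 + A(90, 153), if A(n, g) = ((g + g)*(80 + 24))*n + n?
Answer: 2852031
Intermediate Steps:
A(n, g) = n + 208*g*n (A(n, g) = ((2*g)*104)*n + n = (208*g)*n + n = 208*g*n + n = n + 208*g*n)
-12219 + A(90, 153) = -12219 + 90*(1 + 208*153) = -12219 + 90*(1 + 31824) = -12219 + 90*31825 = -12219 + 2864250 = 2852031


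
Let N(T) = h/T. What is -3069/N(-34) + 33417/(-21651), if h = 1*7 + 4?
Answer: 68449323/7217 ≈ 9484.5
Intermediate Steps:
h = 11 (h = 7 + 4 = 11)
N(T) = 11/T
-3069/N(-34) + 33417/(-21651) = -3069/(11/(-34)) + 33417/(-21651) = -3069/(11*(-1/34)) + 33417*(-1/21651) = -3069/(-11/34) - 11139/7217 = -3069*(-34/11) - 11139/7217 = 9486 - 11139/7217 = 68449323/7217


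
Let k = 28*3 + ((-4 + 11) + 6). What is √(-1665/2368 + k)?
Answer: √6163/8 ≈ 9.8131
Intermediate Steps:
k = 97 (k = 84 + (7 + 6) = 84 + 13 = 97)
√(-1665/2368 + k) = √(-1665/2368 + 97) = √(-1665*1/2368 + 97) = √(-45/64 + 97) = √(6163/64) = √6163/8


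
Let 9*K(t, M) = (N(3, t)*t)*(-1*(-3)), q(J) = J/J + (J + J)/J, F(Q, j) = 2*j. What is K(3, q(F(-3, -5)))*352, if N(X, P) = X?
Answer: 1056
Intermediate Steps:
q(J) = 3 (q(J) = 1 + (2*J)/J = 1 + 2 = 3)
K(t, M) = t (K(t, M) = ((3*t)*(-1*(-3)))/9 = ((3*t)*3)/9 = (9*t)/9 = t)
K(3, q(F(-3, -5)))*352 = 3*352 = 1056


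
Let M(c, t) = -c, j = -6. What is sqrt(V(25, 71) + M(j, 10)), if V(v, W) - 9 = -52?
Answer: I*sqrt(37) ≈ 6.0828*I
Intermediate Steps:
V(v, W) = -43 (V(v, W) = 9 - 52 = -43)
sqrt(V(25, 71) + M(j, 10)) = sqrt(-43 - 1*(-6)) = sqrt(-43 + 6) = sqrt(-37) = I*sqrt(37)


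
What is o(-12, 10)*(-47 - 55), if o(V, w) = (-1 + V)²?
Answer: -17238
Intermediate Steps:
o(-12, 10)*(-47 - 55) = (-1 - 12)²*(-47 - 55) = (-13)²*(-102) = 169*(-102) = -17238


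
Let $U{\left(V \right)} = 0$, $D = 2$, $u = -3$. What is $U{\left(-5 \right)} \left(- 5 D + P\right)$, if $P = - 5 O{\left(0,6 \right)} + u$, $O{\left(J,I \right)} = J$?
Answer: $0$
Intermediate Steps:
$P = -3$ ($P = \left(-5\right) 0 - 3 = 0 - 3 = -3$)
$U{\left(-5 \right)} \left(- 5 D + P\right) = 0 \left(\left(-5\right) 2 - 3\right) = 0 \left(-10 - 3\right) = 0 \left(-13\right) = 0$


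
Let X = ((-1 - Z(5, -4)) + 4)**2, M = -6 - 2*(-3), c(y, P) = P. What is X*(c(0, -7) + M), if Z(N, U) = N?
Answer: -28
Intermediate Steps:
M = 0 (M = -6 + 6 = 0)
X = 4 (X = ((-1 - 1*5) + 4)**2 = ((-1 - 5) + 4)**2 = (-6 + 4)**2 = (-2)**2 = 4)
X*(c(0, -7) + M) = 4*(-7 + 0) = 4*(-7) = -28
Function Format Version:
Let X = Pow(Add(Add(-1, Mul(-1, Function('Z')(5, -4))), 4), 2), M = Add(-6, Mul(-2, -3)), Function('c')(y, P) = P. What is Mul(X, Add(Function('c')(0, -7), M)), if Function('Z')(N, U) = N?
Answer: -28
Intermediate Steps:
M = 0 (M = Add(-6, 6) = 0)
X = 4 (X = Pow(Add(Add(-1, Mul(-1, 5)), 4), 2) = Pow(Add(Add(-1, -5), 4), 2) = Pow(Add(-6, 4), 2) = Pow(-2, 2) = 4)
Mul(X, Add(Function('c')(0, -7), M)) = Mul(4, Add(-7, 0)) = Mul(4, -7) = -28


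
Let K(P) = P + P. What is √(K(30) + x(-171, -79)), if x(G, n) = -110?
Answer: 5*I*√2 ≈ 7.0711*I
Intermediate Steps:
K(P) = 2*P
√(K(30) + x(-171, -79)) = √(2*30 - 110) = √(60 - 110) = √(-50) = 5*I*√2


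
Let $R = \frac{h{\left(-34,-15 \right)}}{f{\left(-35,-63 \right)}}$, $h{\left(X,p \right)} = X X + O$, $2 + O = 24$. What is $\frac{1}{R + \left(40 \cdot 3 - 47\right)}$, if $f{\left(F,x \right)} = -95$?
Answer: $\frac{5}{303} \approx 0.016502$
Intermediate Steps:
$O = 22$ ($O = -2 + 24 = 22$)
$h{\left(X,p \right)} = 22 + X^{2}$ ($h{\left(X,p \right)} = X X + 22 = X^{2} + 22 = 22 + X^{2}$)
$R = - \frac{62}{5}$ ($R = \frac{22 + \left(-34\right)^{2}}{-95} = \left(22 + 1156\right) \left(- \frac{1}{95}\right) = 1178 \left(- \frac{1}{95}\right) = - \frac{62}{5} \approx -12.4$)
$\frac{1}{R + \left(40 \cdot 3 - 47\right)} = \frac{1}{- \frac{62}{5} + \left(40 \cdot 3 - 47\right)} = \frac{1}{- \frac{62}{5} + \left(120 - 47\right)} = \frac{1}{- \frac{62}{5} + 73} = \frac{1}{\frac{303}{5}} = \frac{5}{303}$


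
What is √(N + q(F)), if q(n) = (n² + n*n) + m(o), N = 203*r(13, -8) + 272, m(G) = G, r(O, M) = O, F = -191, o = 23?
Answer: 2*√18974 ≈ 275.49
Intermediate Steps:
N = 2911 (N = 203*13 + 272 = 2639 + 272 = 2911)
q(n) = 23 + 2*n² (q(n) = (n² + n*n) + 23 = (n² + n²) + 23 = 2*n² + 23 = 23 + 2*n²)
√(N + q(F)) = √(2911 + (23 + 2*(-191)²)) = √(2911 + (23 + 2*36481)) = √(2911 + (23 + 72962)) = √(2911 + 72985) = √75896 = 2*√18974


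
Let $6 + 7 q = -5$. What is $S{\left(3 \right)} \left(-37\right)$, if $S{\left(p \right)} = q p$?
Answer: $\frac{1221}{7} \approx 174.43$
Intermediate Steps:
$q = - \frac{11}{7}$ ($q = - \frac{6}{7} + \frac{1}{7} \left(-5\right) = - \frac{6}{7} - \frac{5}{7} = - \frac{11}{7} \approx -1.5714$)
$S{\left(p \right)} = - \frac{11 p}{7}$
$S{\left(3 \right)} \left(-37\right) = \left(- \frac{11}{7}\right) 3 \left(-37\right) = \left(- \frac{33}{7}\right) \left(-37\right) = \frac{1221}{7}$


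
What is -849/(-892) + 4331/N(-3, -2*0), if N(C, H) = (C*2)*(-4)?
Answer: 970907/5352 ≈ 181.41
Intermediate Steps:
N(C, H) = -8*C (N(C, H) = (2*C)*(-4) = -8*C)
-849/(-892) + 4331/N(-3, -2*0) = -849/(-892) + 4331/((-8*(-3))) = -849*(-1/892) + 4331/24 = 849/892 + 4331*(1/24) = 849/892 + 4331/24 = 970907/5352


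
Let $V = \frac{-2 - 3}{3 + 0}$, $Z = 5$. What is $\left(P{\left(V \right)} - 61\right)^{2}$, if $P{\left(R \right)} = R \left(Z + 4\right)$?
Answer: $5776$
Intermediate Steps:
$V = - \frac{5}{3} \approx -1.6667$
$P{\left(R \right)} = 9 R$ ($P{\left(R \right)} = R \left(5 + 4\right) = R 9 = 9 R$)
$\left(P{\left(V \right)} - 61\right)^{2} = \left(9 \left(- \frac{5}{3}\right) - 61\right)^{2} = \left(-15 - 61\right)^{2} = \left(-76\right)^{2} = 5776$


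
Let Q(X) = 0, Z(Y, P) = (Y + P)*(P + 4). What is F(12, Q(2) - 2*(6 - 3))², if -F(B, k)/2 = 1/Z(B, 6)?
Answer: 1/8100 ≈ 0.00012346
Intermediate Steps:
Z(Y, P) = (4 + P)*(P + Y) (Z(Y, P) = (P + Y)*(4 + P) = (4 + P)*(P + Y))
F(B, k) = -2/(60 + 10*B) (F(B, k) = -2/(6² + 4*6 + 4*B + 6*B) = -2/(36 + 24 + 4*B + 6*B) = -2/(60 + 10*B))
F(12, Q(2) - 2*(6 - 3))² = (-1/(30 + 5*12))² = (-1/(30 + 60))² = (-1/90)² = 1/8100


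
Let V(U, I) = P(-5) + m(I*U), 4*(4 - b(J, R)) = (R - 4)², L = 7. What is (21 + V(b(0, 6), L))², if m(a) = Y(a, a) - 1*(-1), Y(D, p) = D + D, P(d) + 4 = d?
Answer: 3025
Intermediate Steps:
b(J, R) = 4 - (-4 + R)²/4 (b(J, R) = 4 - (R - 4)²/4 = 4 - (-4 + R)²/4)
P(d) = -4 + d
Y(D, p) = 2*D
m(a) = 1 + 2*a (m(a) = 2*a - 1*(-1) = 2*a + 1 = 1 + 2*a)
V(U, I) = -8 + 2*I*U (V(U, I) = (-4 - 5) + (1 + 2*(I*U)) = -9 + (1 + 2*I*U) = -8 + 2*I*U)
(21 + V(b(0, 6), L))² = (21 + (-8 + 2*7*((¼)*6*(8 - 1*6))))² = (21 + (-8 + 2*7*((¼)*6*(8 - 6))))² = (21 + (-8 + 2*7*((¼)*6*2)))² = (21 + (-8 + 2*7*3))² = (21 + (-8 + 42))² = (21 + 34)² = 55² = 3025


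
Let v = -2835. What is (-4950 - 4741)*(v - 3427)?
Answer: 60685042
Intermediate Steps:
(-4950 - 4741)*(v - 3427) = (-4950 - 4741)*(-2835 - 3427) = -9691*(-6262) = 60685042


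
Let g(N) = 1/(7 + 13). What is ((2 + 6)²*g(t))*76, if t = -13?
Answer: 1216/5 ≈ 243.20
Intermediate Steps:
g(N) = 1/20
((2 + 6)²*g(t))*76 = ((2 + 6)²*(1/20))*76 = (8²*(1/20))*76 = (64*(1/20))*76 = (16/5)*76 = 1216/5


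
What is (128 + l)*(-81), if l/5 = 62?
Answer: -35478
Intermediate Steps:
l = 310 (l = 5*62 = 310)
(128 + l)*(-81) = (128 + 310)*(-81) = 438*(-81) = -35478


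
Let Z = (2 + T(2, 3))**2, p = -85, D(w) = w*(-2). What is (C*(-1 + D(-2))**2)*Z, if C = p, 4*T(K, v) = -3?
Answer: -19125/16 ≈ -1195.3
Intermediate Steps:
D(w) = -2*w
T(K, v) = -3/4 (T(K, v) = (1/4)*(-3) = -3/4)
C = -85
Z = 25/16 (Z = (2 - 3/4)**2 = (5/4)**2 = 25/16 ≈ 1.5625)
(C*(-1 + D(-2))**2)*Z = -85*(-1 - 2*(-2))**2*(25/16) = -85*(-1 + 4)**2*(25/16) = -85*3**2*(25/16) = -85*9*(25/16) = -765*25/16 = -19125/16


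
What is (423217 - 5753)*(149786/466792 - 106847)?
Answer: -2602636259007954/58349 ≈ -4.4605e+10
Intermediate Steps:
(423217 - 5753)*(149786/466792 - 106847) = 417464*(149786*(1/466792) - 106847) = 417464*(74893/233396 - 106847) = 417464*(-24937587519/233396) = -2602636259007954/58349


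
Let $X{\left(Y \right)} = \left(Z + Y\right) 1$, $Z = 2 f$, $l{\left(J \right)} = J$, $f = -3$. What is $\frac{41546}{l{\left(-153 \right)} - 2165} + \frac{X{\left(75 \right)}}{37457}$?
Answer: $- \frac{778014290}{43412663} \approx -17.921$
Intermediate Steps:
$Z = -6$ ($Z = 2 \left(-3\right) = -6$)
$X{\left(Y \right)} = -6 + Y$ ($X{\left(Y \right)} = \left(-6 + Y\right) 1 = -6 + Y$)
$\frac{41546}{l{\left(-153 \right)} - 2165} + \frac{X{\left(75 \right)}}{37457} = \frac{41546}{-153 - 2165} + \frac{-6 + 75}{37457} = \frac{41546}{-2318} + 69 \cdot \frac{1}{37457} = 41546 \left(- \frac{1}{2318}\right) + \frac{69}{37457} = - \frac{20773}{1159} + \frac{69}{37457} = - \frac{778014290}{43412663}$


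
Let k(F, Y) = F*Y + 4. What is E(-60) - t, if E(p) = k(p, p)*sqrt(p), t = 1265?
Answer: -1265 + 7208*I*sqrt(15) ≈ -1265.0 + 27916.0*I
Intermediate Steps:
k(F, Y) = 4 + F*Y
E(p) = sqrt(p)*(4 + p**2) (E(p) = (4 + p*p)*sqrt(p) = (4 + p**2)*sqrt(p) = sqrt(p)*(4 + p**2))
E(-60) - t = sqrt(-60)*(4 + (-60)**2) - 1*1265 = (2*I*sqrt(15))*(4 + 3600) - 1265 = (2*I*sqrt(15))*3604 - 1265 = 7208*I*sqrt(15) - 1265 = -1265 + 7208*I*sqrt(15)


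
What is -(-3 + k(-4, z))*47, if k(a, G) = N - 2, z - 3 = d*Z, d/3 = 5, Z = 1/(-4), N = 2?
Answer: 141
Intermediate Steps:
Z = -¼ ≈ -0.25000
d = 15 (d = 3*5 = 15)
z = -¾ (z = 3 + 15*(-¼) = 3 - 15/4 = -¾ ≈ -0.75000)
k(a, G) = 0 (k(a, G) = 2 - 2 = 0)
-(-3 + k(-4, z))*47 = -(-3 + 0)*47 = -(-3)*47 = -1*(-141) = 141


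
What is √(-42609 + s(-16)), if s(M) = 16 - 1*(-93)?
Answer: 50*I*√17 ≈ 206.16*I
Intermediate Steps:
s(M) = 109 (s(M) = 16 + 93 = 109)
√(-42609 + s(-16)) = √(-42609 + 109) = √(-42500) = 50*I*√17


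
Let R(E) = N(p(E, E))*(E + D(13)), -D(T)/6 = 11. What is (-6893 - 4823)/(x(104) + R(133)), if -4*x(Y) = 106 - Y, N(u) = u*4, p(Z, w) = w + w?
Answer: -23432/142575 ≈ -0.16435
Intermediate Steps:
p(Z, w) = 2*w
N(u) = 4*u
D(T) = -66 (D(T) = -6*11 = -66)
x(Y) = -53/2 + Y/4 (x(Y) = -(106 - Y)/4 = -53/2 + Y/4)
R(E) = 8*E*(-66 + E) (R(E) = (4*(2*E))*(E - 66) = (8*E)*(-66 + E) = 8*E*(-66 + E))
(-6893 - 4823)/(x(104) + R(133)) = (-6893 - 4823)/((-53/2 + (¼)*104) + 8*133*(-66 + 133)) = -11716/((-53/2 + 26) + 8*133*67) = -11716/(-½ + 71288) = -11716/142575/2 = -11716*2/142575 = -23432/142575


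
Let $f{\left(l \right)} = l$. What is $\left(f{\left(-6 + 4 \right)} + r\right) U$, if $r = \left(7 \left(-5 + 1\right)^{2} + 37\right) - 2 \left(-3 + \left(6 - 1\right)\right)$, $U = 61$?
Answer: $8723$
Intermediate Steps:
$r = 145$ ($r = \left(7 \left(-4\right)^{2} + 37\right) - 2 \left(-3 + 5\right) = \left(7 \cdot 16 + 37\right) - 4 = \left(112 + 37\right) - 4 = 149 - 4 = 145$)
$\left(f{\left(-6 + 4 \right)} + r\right) U = \left(\left(-6 + 4\right) + 145\right) 61 = \left(-2 + 145\right) 61 = 143 \cdot 61 = 8723$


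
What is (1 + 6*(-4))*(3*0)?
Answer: 0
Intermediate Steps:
(1 + 6*(-4))*(3*0) = (1 - 24)*0 = -23*0 = 0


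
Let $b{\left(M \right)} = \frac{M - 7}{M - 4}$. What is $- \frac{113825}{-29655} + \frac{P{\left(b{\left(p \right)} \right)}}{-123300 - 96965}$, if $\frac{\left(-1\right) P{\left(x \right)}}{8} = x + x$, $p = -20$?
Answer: $\frac{5014439483}{1306391715} \approx 3.8384$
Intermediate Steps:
$b{\left(M \right)} = \frac{-7 + M}{-4 + M}$
$P{\left(x \right)} = - 16 x$ ($P{\left(x \right)} = - 8 \left(x + x\right) = - 8 \cdot 2 x = - 16 x$)
$- \frac{113825}{-29655} + \frac{P{\left(b{\left(p \right)} \right)}}{-123300 - 96965} = - \frac{113825}{-29655} + \frac{\left(-16\right) \frac{-7 - 20}{-4 - 20}}{-123300 - 96965} = \left(-113825\right) \left(- \frac{1}{29655}\right) + \frac{\left(-16\right) \frac{1}{-24} \left(-27\right)}{-220265} = \frac{22765}{5931} + - 16 \left(\left(- \frac{1}{24}\right) \left(-27\right)\right) \left(- \frac{1}{220265}\right) = \frac{22765}{5931} + \left(-16\right) \frac{9}{8} \left(- \frac{1}{220265}\right) = \frac{22765}{5931} - - \frac{18}{220265} = \frac{22765}{5931} + \frac{18}{220265} = \frac{5014439483}{1306391715}$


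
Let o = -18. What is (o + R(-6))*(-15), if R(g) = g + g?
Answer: 450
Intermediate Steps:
R(g) = 2*g
(o + R(-6))*(-15) = (-18 + 2*(-6))*(-15) = (-18 - 12)*(-15) = -30*(-15) = 450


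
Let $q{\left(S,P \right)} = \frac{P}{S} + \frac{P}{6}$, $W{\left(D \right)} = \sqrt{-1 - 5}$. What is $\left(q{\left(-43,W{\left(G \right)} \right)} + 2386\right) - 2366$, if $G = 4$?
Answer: $20 + \frac{37 i \sqrt{6}}{258} \approx 20.0 + 0.35128 i$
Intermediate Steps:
$W{\left(D \right)} = i \sqrt{6}$ ($W{\left(D \right)} = \sqrt{-6} = i \sqrt{6}$)
$q{\left(S,P \right)} = \frac{P}{6} + \frac{P}{S}$ ($q{\left(S,P \right)} = \frac{P}{S} + P \frac{1}{6} = \frac{P}{S} + \frac{P}{6} = \frac{P}{6} + \frac{P}{S}$)
$\left(q{\left(-43,W{\left(G \right)} \right)} + 2386\right) - 2366 = \left(\left(\frac{i \sqrt{6}}{6} + \frac{i \sqrt{6}}{-43}\right) + 2386\right) - 2366 = \left(\left(\frac{i \sqrt{6}}{6} + i \sqrt{6} \left(- \frac{1}{43}\right)\right) + 2386\right) - 2366 = \left(\left(\frac{i \sqrt{6}}{6} - \frac{i \sqrt{6}}{43}\right) + 2386\right) - 2366 = \left(\frac{37 i \sqrt{6}}{258} + 2386\right) - 2366 = \left(2386 + \frac{37 i \sqrt{6}}{258}\right) - 2366 = 20 + \frac{37 i \sqrt{6}}{258}$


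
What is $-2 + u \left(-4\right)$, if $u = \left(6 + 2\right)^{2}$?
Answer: $-258$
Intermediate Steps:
$u = 64$ ($u = 8^{2} = 64$)
$-2 + u \left(-4\right) = -2 + 64 \left(-4\right) = -2 - 256 = -258$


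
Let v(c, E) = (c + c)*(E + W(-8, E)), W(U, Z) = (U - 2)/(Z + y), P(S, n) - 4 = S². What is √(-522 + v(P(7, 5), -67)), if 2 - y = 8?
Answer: 2*I*√10137729/73 ≈ 87.232*I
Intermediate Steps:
y = -6 (y = 2 - 1*8 = 2 - 8 = -6)
P(S, n) = 4 + S²
W(U, Z) = (-2 + U)/(-6 + Z) (W(U, Z) = (U - 2)/(Z - 6) = (-2 + U)/(-6 + Z))
v(c, E) = 2*c*(E - 10/(-6 + E)) (v(c, E) = (c + c)*(E + (-2 - 8)/(-6 + E)) = (2*c)*(E - 10/(-6 + E)) = 2*c*(E - 10/(-6 + E)))
√(-522 + v(P(7, 5), -67)) = √(-522 + 2*(4 + 7²)*(-10 - 67*(-6 - 67))/(-6 - 67)) = √(-522 + 2*(4 + 49)*(-10 - 67*(-73))/(-73)) = √(-522 + 2*53*(-1/73)*(-10 + 4891)) = √(-522 + 2*53*(-1/73)*4881) = √(-522 - 517386/73) = √(-555492/73) = 2*I*√10137729/73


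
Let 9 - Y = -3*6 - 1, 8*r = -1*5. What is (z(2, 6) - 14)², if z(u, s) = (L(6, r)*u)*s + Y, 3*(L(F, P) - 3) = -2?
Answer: 1764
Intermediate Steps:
r = -5/8 (r = (-1*5)/8 = (⅛)*(-5) = -5/8 ≈ -0.62500)
L(F, P) = 7/3 (L(F, P) = 3 + (⅓)*(-2) = 3 - ⅔ = 7/3)
Y = 28 (Y = 9 - (-3*6 - 1) = 9 - (-18 - 1) = 9 - 1*(-19) = 9 + 19 = 28)
z(u, s) = 28 + 7*s*u/3 (z(u, s) = (7*u/3)*s + 28 = 7*s*u/3 + 28 = 28 + 7*s*u/3)
(z(2, 6) - 14)² = ((28 + (7/3)*6*2) - 14)² = ((28 + 28) - 14)² = (56 - 14)² = 42² = 1764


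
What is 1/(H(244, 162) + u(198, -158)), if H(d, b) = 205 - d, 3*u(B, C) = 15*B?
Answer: 1/951 ≈ 0.0010515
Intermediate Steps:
u(B, C) = 5*B (u(B, C) = (15*B)/3 = 5*B)
1/(H(244, 162) + u(198, -158)) = 1/((205 - 1*244) + 5*198) = 1/((205 - 244) + 990) = 1/(-39 + 990) = 1/951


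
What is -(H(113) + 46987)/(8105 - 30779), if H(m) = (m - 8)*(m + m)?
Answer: 70717/22674 ≈ 3.1189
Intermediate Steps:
H(m) = 2*m*(-8 + m) (H(m) = (-8 + m)*(2*m) = 2*m*(-8 + m))
-(H(113) + 46987)/(8105 - 30779) = -(2*113*(-8 + 113) + 46987)/(8105 - 30779) = -(2*113*105 + 46987)/(-22674) = -(23730 + 46987)*(-1)/22674 = -70717*(-1)/22674 = -1*(-70717/22674) = 70717/22674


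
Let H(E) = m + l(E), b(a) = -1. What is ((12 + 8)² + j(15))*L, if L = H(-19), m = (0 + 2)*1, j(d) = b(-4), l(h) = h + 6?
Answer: -4389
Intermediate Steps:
l(h) = 6 + h
j(d) = -1
m = 2 (m = 2*1 = 2)
H(E) = 8 + E (H(E) = 2 + (6 + E) = 8 + E)
L = -11 (L = 8 - 19 = -11)
((12 + 8)² + j(15))*L = ((12 + 8)² - 1)*(-11) = (20² - 1)*(-11) = (400 - 1)*(-11) = 399*(-11) = -4389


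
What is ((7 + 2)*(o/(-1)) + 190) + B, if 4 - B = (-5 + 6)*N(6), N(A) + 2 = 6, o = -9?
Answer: 271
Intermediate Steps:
N(A) = 4 (N(A) = -2 + 6 = 4)
B = 0 (B = 4 - (-5 + 6)*4 = 4 - 4 = 0)
((7 + 2)*(o/(-1)) + 190) + B = ((7 + 2)*(-9/(-1)) + 190) + 0 = (9*(-9*(-1)) + 190) + 0 = (9*9 + 190) + 0 = (81 + 190) + 0 = 271 + 0 = 271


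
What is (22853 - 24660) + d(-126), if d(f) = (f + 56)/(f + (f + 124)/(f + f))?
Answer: -5735461/3175 ≈ -1806.4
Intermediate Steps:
d(f) = (56 + f)/(f + (124 + f)/(2*f)) (d(f) = (56 + f)/(f + (124 + f)/((2*f))) = (56 + f)/(f + (124 + f)*(1/(2*f))) = (56 + f)/(f + (124 + f)/(2*f)))
(22853 - 24660) + d(-126) = (22853 - 24660) + 2*(-126)*(56 - 126)/(124 - 126 + 2*(-126)²) = -1807 + 2*(-126)*(-70)/(124 - 126 + 2*15876) = -1807 + 2*(-126)*(-70)/(124 - 126 + 31752) = -1807 + 2*(-126)*(-70)/31750 = -1807 + 2*(-126)*(1/31750)*(-70) = -1807 + 1764/3175 = -5735461/3175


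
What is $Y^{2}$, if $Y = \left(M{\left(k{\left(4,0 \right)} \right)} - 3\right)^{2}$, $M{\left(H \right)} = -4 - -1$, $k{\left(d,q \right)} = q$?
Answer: $1296$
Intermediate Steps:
$M{\left(H \right)} = -3$ ($M{\left(H \right)} = -4 + 1 = -3$)
$Y = 36$ ($Y = \left(-3 - 3\right)^{2} = \left(-6\right)^{2} = 36$)
$Y^{2} = 36^{2} = 1296$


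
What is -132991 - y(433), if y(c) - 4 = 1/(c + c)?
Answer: -115173671/866 ≈ -1.3300e+5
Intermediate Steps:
y(c) = 4 + 1/(2*c) (y(c) = 4 + 1/(c + c) = 4 + 1/(2*c))
-132991 - y(433) = -132991 - (4 + (½)/433) = -132991 - (4 + (½)*(1/433)) = -132991 - (4 + 1/866) = -132991 - 1*3465/866 = -132991 - 3465/866 = -115173671/866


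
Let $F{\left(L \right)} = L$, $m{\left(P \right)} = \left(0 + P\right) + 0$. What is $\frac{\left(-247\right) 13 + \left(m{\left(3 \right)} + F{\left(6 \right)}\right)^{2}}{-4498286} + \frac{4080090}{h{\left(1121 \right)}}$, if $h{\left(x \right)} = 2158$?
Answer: $\frac{352950355390}{186678869} \approx 1890.7$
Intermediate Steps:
$m{\left(P \right)} = P$ ($m{\left(P \right)} = P + 0 = P$)
$\frac{\left(-247\right) 13 + \left(m{\left(3 \right)} + F{\left(6 \right)}\right)^{2}}{-4498286} + \frac{4080090}{h{\left(1121 \right)}} = \frac{\left(-247\right) 13 + \left(3 + 6\right)^{2}}{-4498286} + \frac{4080090}{2158} = \left(-3211 + 9^{2}\right) \left(- \frac{1}{4498286}\right) + 4080090 \cdot \frac{1}{2158} = \left(-3211 + 81\right) \left(- \frac{1}{4498286}\right) + \frac{2040045}{1079} = \left(-3130\right) \left(- \frac{1}{4498286}\right) + \frac{2040045}{1079} = \frac{1565}{2249143} + \frac{2040045}{1079} = \frac{352950355390}{186678869}$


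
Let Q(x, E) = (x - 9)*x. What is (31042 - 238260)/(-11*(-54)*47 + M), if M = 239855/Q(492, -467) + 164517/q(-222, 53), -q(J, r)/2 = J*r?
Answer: -6897461249052/929545244981 ≈ -7.4202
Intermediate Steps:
q(J, r) = -2*J*r
Q(x, E) = x*(-9 + x) (Q(x, E) = (-9 + x)*x = x*(-9 + x))
M = 266306129/33286014 (M = 239855/((492*(-9 + 492))) + 164517/((-2*(-222)*53)) = 239855/((492*483)) + 164517/23532 = 239855/237636 + 164517*(1/23532) = 239855*(1/237636) + 54839/7844 = 34265/33948 + 54839/7844 = 266306129/33286014 ≈ 8.0005)
(31042 - 238260)/(-11*(-54)*47 + M) = (31042 - 238260)/(-11*(-54)*47 + 266306129/33286014) = -207218/(594*47 + 266306129/33286014) = -207218/(27918 + 266306129/33286014) = -207218/929545244981/33286014 = -207218*33286014/929545244981 = -6897461249052/929545244981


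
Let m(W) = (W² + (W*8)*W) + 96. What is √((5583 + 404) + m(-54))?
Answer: √32327 ≈ 179.80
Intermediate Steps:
m(W) = 96 + 9*W² (m(W) = (W² + (8*W)*W) + 96 = (W² + 8*W²) + 96 = 9*W² + 96 = 96 + 9*W²)
√((5583 + 404) + m(-54)) = √((5583 + 404) + (96 + 9*(-54)²)) = √(5987 + (96 + 9*2916)) = √(5987 + (96 + 26244)) = √(5987 + 26340) = √32327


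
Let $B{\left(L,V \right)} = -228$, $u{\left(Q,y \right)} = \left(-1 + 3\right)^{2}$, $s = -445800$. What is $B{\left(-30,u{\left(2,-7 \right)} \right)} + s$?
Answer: $-446028$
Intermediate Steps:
$u{\left(Q,y \right)} = 4$ ($u{\left(Q,y \right)} = 2^{2} = 4$)
$B{\left(-30,u{\left(2,-7 \right)} \right)} + s = -228 - 445800 = -446028$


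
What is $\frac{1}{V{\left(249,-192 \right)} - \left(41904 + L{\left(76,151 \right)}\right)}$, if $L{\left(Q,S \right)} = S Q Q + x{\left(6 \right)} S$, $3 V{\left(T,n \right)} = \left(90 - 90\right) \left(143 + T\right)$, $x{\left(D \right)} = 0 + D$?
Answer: $- \frac{1}{914986} \approx -1.0929 \cdot 10^{-6}$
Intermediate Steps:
$x{\left(D \right)} = D$
$V{\left(T,n \right)} = 0$ ($V{\left(T,n \right)} = \frac{\left(90 - 90\right) \left(143 + T\right)}{3} = \frac{0 \left(143 + T\right)}{3} = \frac{1}{3} \cdot 0 = 0$)
$L{\left(Q,S \right)} = 6 S + S Q^{2}$ ($L{\left(Q,S \right)} = S Q Q + 6 S = Q S Q + 6 S = S Q^{2} + 6 S = 6 S + S Q^{2}$)
$\frac{1}{V{\left(249,-192 \right)} - \left(41904 + L{\left(76,151 \right)}\right)} = \frac{1}{0 - \left(41904 + 151 \left(6 + 76^{2}\right)\right)} = \frac{1}{0 - \left(41904 + 151 \left(6 + 5776\right)\right)} = \frac{1}{0 - \left(41904 + 151 \cdot 5782\right)} = \frac{1}{0 - 914986} = \frac{1}{-914986} = - \frac{1}{914986}$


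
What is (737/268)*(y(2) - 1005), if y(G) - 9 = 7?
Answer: -10879/4 ≈ -2719.8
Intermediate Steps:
y(G) = 16 (y(G) = 9 + 7 = 16)
(737/268)*(y(2) - 1005) = (737/268)*(16 - 1005) = (737*(1/268))*(-989) = (11/4)*(-989) = -10879/4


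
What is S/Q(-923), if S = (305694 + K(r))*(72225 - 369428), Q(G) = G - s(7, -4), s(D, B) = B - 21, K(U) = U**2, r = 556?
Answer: 91364660245/449 ≈ 2.0348e+8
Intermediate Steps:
s(D, B) = -21 + B
Q(G) = 25 + G (Q(G) = G - (-21 - 4) = G - 1*(-25) = G + 25 = 25 + G)
S = -182729320490 (S = (305694 + 556**2)*(72225 - 369428) = (305694 + 309136)*(-297203) = 614830*(-297203) = -182729320490)
S/Q(-923) = -182729320490/(25 - 923) = -182729320490/(-898) = -182729320490*(-1/898) = 91364660245/449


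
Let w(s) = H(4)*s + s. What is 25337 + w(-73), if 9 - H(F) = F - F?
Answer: 24607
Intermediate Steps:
H(F) = 9 (H(F) = 9 - (F - F) = 9 - 1*0 = 9 + 0 = 9)
w(s) = 10*s (w(s) = 9*s + s = 10*s)
25337 + w(-73) = 25337 + 10*(-73) = 25337 - 730 = 24607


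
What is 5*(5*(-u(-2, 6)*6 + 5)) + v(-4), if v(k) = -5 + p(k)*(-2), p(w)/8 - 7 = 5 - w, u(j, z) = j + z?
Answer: -736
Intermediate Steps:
p(w) = 96 - 8*w (p(w) = 56 + 8*(5 - w) = 56 + (40 - 8*w) = 96 - 8*w)
v(k) = -197 + 16*k (v(k) = -5 + (96 - 8*k)*(-2) = -5 + (-192 + 16*k) = -197 + 16*k)
5*(5*(-u(-2, 6)*6 + 5)) + v(-4) = 5*(5*(-(-2 + 6)*6 + 5)) + (-197 + 16*(-4)) = 5*(5*(-4*6 + 5)) + (-197 - 64) = 5*(5*(-1*24 + 5)) - 261 = 5*(5*(-24 + 5)) - 261 = 5*(5*(-19)) - 261 = 5*(-95) - 261 = -475 - 261 = -736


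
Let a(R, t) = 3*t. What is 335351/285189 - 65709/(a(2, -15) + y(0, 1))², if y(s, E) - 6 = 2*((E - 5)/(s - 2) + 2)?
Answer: -18417211690/274066629 ≈ -67.200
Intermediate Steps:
y(s, E) = 10 + 2*(-5 + E)/(-2 + s) (y(s, E) = 6 + 2*((E - 5)/(s - 2) + 2) = 6 + 2*((-5 + E)/(-2 + s) + 2) = 6 + 2*(2 + (-5 + E)/(-2 + s)) = 6 + (4 + 2*(-5 + E)/(-2 + s)) = 10 + 2*(-5 + E)/(-2 + s))
335351/285189 - 65709/(a(2, -15) + y(0, 1))² = 335351/285189 - 65709/(3*(-15) + 2*(-15 + 1 + 5*0)/(-2 + 0))² = 335351*(1/285189) - 65709/(-45 + 2*(-15 + 1 + 0)/(-2))² = 335351/285189 - 65709/(-45 + 2*(-½)*(-14))² = 335351/285189 - 65709/(-45 + 14)² = 335351/285189 - 65709/((-31)²) = 335351/285189 - 65709/961 = -18417211690/274066629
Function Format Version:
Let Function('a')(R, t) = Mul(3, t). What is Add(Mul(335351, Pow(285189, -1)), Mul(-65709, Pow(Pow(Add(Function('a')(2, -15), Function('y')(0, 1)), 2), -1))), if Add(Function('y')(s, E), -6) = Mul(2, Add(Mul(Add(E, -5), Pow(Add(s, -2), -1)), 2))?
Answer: Rational(-18417211690, 274066629) ≈ -67.200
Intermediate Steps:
Function('y')(s, E) = Add(10, Mul(2, Pow(Add(-2, s), -1), Add(-5, E))) (Function('y')(s, E) = Add(6, Mul(2, Add(Mul(Add(E, -5), Pow(Add(s, -2), -1)), 2))) = Add(6, Mul(2, Add(Mul(Add(-5, E), Pow(Add(-2, s), -1)), 2))) = Add(6, Mul(2, Add(Mul(Pow(Add(-2, s), -1), Add(-5, E)), 2))) = Add(6, Mul(2, Add(2, Mul(Pow(Add(-2, s), -1), Add(-5, E))))) = Add(6, Add(4, Mul(2, Pow(Add(-2, s), -1), Add(-5, E)))) = Add(10, Mul(2, Pow(Add(-2, s), -1), Add(-5, E))))
Add(Mul(335351, Pow(285189, -1)), Mul(-65709, Pow(Pow(Add(Function('a')(2, -15), Function('y')(0, 1)), 2), -1))) = Add(Mul(335351, Pow(285189, -1)), Mul(-65709, Pow(Pow(Add(Mul(3, -15), Mul(2, Pow(Add(-2, 0), -1), Add(-15, 1, Mul(5, 0)))), 2), -1))) = Add(Mul(335351, Rational(1, 285189)), Mul(-65709, Pow(Pow(Add(-45, Mul(2, Pow(-2, -1), Add(-15, 1, 0))), 2), -1))) = Add(Rational(335351, 285189), Mul(-65709, Pow(Pow(Add(-45, Mul(2, Rational(-1, 2), -14)), 2), -1))) = Add(Rational(335351, 285189), Mul(-65709, Pow(Pow(Add(-45, 14), 2), -1))) = Add(Rational(335351, 285189), Mul(-65709, Pow(Pow(-31, 2), -1))) = Add(Rational(335351, 285189), Mul(-65709, Pow(961, -1))) = Add(Rational(335351, 285189), Mul(-65709, Rational(1, 961))) = Add(Rational(335351, 285189), Rational(-65709, 961)) = Rational(-18417211690, 274066629)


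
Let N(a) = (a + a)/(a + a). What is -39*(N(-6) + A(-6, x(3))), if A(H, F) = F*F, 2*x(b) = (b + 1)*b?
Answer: -1443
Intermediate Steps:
N(a) = 1 (N(a) = (2*a)/((2*a)) = (2*a)*(1/(2*a)) = 1)
x(b) = b*(1 + b)/2 (x(b) = ((b + 1)*b)/2 = ((1 + b)*b)/2 = (b*(1 + b))/2 = b*(1 + b)/2)
A(H, F) = F²
-39*(N(-6) + A(-6, x(3))) = -39*(1 + ((½)*3*(1 + 3))²) = -39*(1 + ((½)*3*4)²) = -39*(1 + 6²) = -39*(1 + 36) = -39*37 = -1443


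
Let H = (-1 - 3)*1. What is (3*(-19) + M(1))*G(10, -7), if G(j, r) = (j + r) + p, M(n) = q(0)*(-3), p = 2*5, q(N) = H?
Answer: -585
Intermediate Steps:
H = -4 (H = -4*1 = -4)
q(N) = -4
p = 10
M(n) = 12 (M(n) = -4*(-3) = 12)
G(j, r) = 10 + j + r (G(j, r) = (j + r) + 10 = 10 + j + r)
(3*(-19) + M(1))*G(10, -7) = (3*(-19) + 12)*(10 + 10 - 7) = (-57 + 12)*13 = -45*13 = -585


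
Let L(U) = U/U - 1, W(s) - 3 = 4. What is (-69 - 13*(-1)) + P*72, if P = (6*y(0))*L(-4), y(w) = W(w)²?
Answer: -56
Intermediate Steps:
W(s) = 7 (W(s) = 3 + 4 = 7)
y(w) = 49 (y(w) = 7² = 49)
L(U) = 0 (L(U) = 1 - 1 = 0)
P = 0 (P = (6*49)*0 = 294*0 = 0)
(-69 - 13*(-1)) + P*72 = (-69 - 13*(-1)) + 0*72 = (-69 + 13) + 0 = -56 + 0 = -56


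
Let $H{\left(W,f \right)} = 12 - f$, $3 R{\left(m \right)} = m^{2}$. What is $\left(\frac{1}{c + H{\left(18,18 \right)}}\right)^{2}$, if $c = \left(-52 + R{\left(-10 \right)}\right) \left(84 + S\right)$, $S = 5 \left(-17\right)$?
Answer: $\frac{9}{1444} \approx 0.0062327$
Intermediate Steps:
$S = -85$
$R{\left(m \right)} = \frac{m^{2}}{3}$
$c = \frac{56}{3}$ ($c = \left(-52 + \frac{\left(-10\right)^{2}}{3}\right) \left(84 - 85\right) = \left(-52 + \frac{1}{3} \cdot 100\right) \left(-1\right) = \left(-52 + \frac{100}{3}\right) \left(-1\right) = \left(- \frac{56}{3}\right) \left(-1\right) = \frac{56}{3} \approx 18.667$)
$\left(\frac{1}{c + H{\left(18,18 \right)}}\right)^{2} = \left(\frac{1}{\frac{56}{3} + \left(12 - 18\right)}\right)^{2} = \left(\frac{1}{\frac{56}{3} - 6}\right)^{2} = \left(\frac{1}{\frac{38}{3}}\right)^{2} = \left(\frac{3}{38}\right)^{2} = \frac{9}{1444}$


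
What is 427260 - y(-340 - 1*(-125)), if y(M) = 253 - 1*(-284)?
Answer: 426723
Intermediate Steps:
y(M) = 537 (y(M) = 253 + 284 = 537)
427260 - y(-340 - 1*(-125)) = 427260 - 1*537 = 427260 - 537 = 426723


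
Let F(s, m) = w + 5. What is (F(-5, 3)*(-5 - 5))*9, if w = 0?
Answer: -450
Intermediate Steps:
F(s, m) = 5 (F(s, m) = 0 + 5 = 5)
(F(-5, 3)*(-5 - 5))*9 = (5*(-5 - 5))*9 = (5*(-10))*9 = -50*9 = -450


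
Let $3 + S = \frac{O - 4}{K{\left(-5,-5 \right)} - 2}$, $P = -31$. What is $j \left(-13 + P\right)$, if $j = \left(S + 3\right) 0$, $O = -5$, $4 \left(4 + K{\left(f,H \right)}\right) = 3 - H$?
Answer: $0$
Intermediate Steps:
$K{\left(f,H \right)} = - \frac{13}{4} - \frac{H}{4}$ ($K{\left(f,H \right)} = -4 + \frac{3 - H}{4} = -4 - \left(- \frac{3}{4} + \frac{H}{4}\right) = - \frac{13}{4} - \frac{H}{4}$)
$S = - \frac{3}{4}$ ($S = -3 + \frac{-5 - 4}{\left(- \frac{13}{4} - - \frac{5}{4}\right) - 2} = -3 - \frac{9}{\left(- \frac{13}{4} + \frac{5}{4}\right) - 2} = -3 - \frac{9}{-2 - 2} = -3 - \frac{9}{-4} = -3 - - \frac{9}{4} = -3 + \frac{9}{4} = - \frac{3}{4} \approx -0.75$)
$j = 0$ ($j = \left(- \frac{3}{4} + 3\right) 0 = \frac{9}{4} \cdot 0 = 0$)
$j \left(-13 + P\right) = 0 \left(-13 - 31\right) = 0 \left(-44\right) = 0$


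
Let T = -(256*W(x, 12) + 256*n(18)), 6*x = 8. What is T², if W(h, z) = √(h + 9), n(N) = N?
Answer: 65732608/3 + 786432*√93 ≈ 2.9495e+7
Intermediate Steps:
x = 4/3 (x = (⅙)*8 = 4/3 ≈ 1.3333)
W(h, z) = √(9 + h)
T = -4608 - 256*√93/3 (T = -(4608 + 256*√(9 + 4/3)) = -(4608 + 256*√93/3) = -256*(18 + √93/3) = -4608 - 256*√93/3 ≈ -5430.9)
T² = (-4608 - 256*√93/3)²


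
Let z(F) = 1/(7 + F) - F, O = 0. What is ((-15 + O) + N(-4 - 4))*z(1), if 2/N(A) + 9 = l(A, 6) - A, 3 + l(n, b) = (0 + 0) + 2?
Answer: 14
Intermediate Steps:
l(n, b) = -1 (l(n, b) = -3 + ((0 + 0) + 2) = -3 + (0 + 2) = -3 + 2 = -1)
N(A) = 2/(-10 - A) (N(A) = 2/(-9 + (-1 - A)) = 2/(-10 - A))
((-15 + O) + N(-4 - 4))*z(1) = ((-15 + 0) - 2/(10 + (-4 - 4)))*((1 - 1*1² - 7*1)/(7 + 1)) = (-15 - 2/(10 - 8))*((1 - 1*1 - 7)/8) = (-15 - 2/2)*((1 - 1 - 7)/8) = (-15 - 2*½)*((⅛)*(-7)) = (-15 - 1)*(-7/8) = -16*(-7/8) = 14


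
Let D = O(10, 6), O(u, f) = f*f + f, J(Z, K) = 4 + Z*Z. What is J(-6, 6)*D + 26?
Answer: 1706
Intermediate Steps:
J(Z, K) = 4 + Z**2
O(u, f) = f + f**2 (O(u, f) = f**2 + f = f + f**2)
D = 42 (D = 6*(1 + 6) = 6*7 = 42)
J(-6, 6)*D + 26 = (4 + (-6)**2)*42 + 26 = (4 + 36)*42 + 26 = 40*42 + 26 = 1680 + 26 = 1706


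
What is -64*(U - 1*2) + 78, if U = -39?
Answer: 2702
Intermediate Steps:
-64*(U - 1*2) + 78 = -64*(-39 - 1*2) + 78 = -64*(-39 - 2) + 78 = -64*(-41) + 78 = 2624 + 78 = 2702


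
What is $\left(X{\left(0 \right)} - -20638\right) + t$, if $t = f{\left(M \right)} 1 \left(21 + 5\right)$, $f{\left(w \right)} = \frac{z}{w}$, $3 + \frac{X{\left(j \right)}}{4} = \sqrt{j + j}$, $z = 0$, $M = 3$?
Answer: $20626$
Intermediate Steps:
$X{\left(j \right)} = -12 + 4 \sqrt{2} \sqrt{j}$ ($X{\left(j \right)} = -12 + 4 \sqrt{j + j} = -12 + 4 \sqrt{2 j} = -12 + 4 \sqrt{2} \sqrt{j}$)
$f{\left(w \right)} = 0$ ($f{\left(w \right)} = \frac{0}{w} = 0$)
$t = 0$ ($t = 0 \cdot 1 \left(21 + 5\right) = 0 \cdot 26 = 0$)
$\left(X{\left(0 \right)} - -20638\right) + t = \left(\left(-12 + 4 \sqrt{2} \sqrt{0}\right) - -20638\right) + 0 = \left(\left(-12 + 4 \sqrt{2} \cdot 0\right) + 20638\right) + 0 = \left(\left(-12 + 0\right) + 20638\right) + 0 = \left(-12 + 20638\right) + 0 = 20626 + 0 = 20626$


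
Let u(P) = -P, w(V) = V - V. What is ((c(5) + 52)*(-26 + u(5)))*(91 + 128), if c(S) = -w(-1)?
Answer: -353028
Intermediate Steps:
w(V) = 0
c(S) = 0 (c(S) = -1*0 = 0)
((c(5) + 52)*(-26 + u(5)))*(91 + 128) = ((0 + 52)*(-26 - 1*5))*(91 + 128) = (52*(-26 - 5))*219 = (52*(-31))*219 = -1612*219 = -353028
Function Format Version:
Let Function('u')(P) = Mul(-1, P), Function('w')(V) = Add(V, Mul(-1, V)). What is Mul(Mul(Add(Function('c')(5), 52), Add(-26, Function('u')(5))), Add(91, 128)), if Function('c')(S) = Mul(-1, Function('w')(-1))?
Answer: -353028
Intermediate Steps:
Function('w')(V) = 0
Function('c')(S) = 0 (Function('c')(S) = Mul(-1, 0) = 0)
Mul(Mul(Add(Function('c')(5), 52), Add(-26, Function('u')(5))), Add(91, 128)) = Mul(Mul(Add(0, 52), Add(-26, Mul(-1, 5))), Add(91, 128)) = Mul(Mul(52, Add(-26, -5)), 219) = Mul(Mul(52, -31), 219) = Mul(-1612, 219) = -353028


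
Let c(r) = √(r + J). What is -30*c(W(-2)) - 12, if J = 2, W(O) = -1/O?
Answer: -12 - 15*√10 ≈ -59.434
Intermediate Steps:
c(r) = √(2 + r) (c(r) = √(r + 2) = √(2 + r))
-30*c(W(-2)) - 12 = -30*√(2 - 1/(-2)) - 12 = -30*√(2 - 1*(-½)) - 12 = -30*√(2 + ½) - 12 = -15*√10 - 12 = -12 - 15*√10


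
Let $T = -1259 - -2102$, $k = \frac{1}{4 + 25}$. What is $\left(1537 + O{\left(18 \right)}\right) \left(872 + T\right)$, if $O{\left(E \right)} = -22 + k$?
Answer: $\frac{75350240}{29} \approx 2.5983 \cdot 10^{6}$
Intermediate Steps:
$k = \frac{1}{29} \approx 0.034483$
$T = 843$ ($T = -1259 + 2102 = 843$)
$O{\left(E \right)} = - \frac{637}{29}$ ($O{\left(E \right)} = -22 + \frac{1}{29} = - \frac{637}{29}$)
$\left(1537 + O{\left(18 \right)}\right) \left(872 + T\right) = \left(1537 - \frac{637}{29}\right) \left(872 + 843\right) = \frac{43936}{29} \cdot 1715 = \frac{75350240}{29}$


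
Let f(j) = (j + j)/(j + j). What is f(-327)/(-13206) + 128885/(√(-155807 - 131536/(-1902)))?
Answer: -1/13206 - 128885*I*√140849461239/148106689 ≈ -7.5723e-5 - 326.59*I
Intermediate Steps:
f(j) = 1 (f(j) = (2*j)/((2*j)) = (2*j)*(1/(2*j)) = 1)
f(-327)/(-13206) + 128885/(√(-155807 - 131536/(-1902))) = 1/(-13206) + 128885/(√(-155807 - 131536/(-1902))) = 1*(-1/13206) + 128885/(√(-155807 - 131536*(-1/1902))) = -1/13206 + 128885/(√(-155807 + 65768/951)) = -1/13206 + 128885/(√(-148106689/951)) = -1/13206 + 128885/((I*√140849461239/951)) = -1/13206 + 128885*(-I*√140849461239/148106689) = -1/13206 - 128885*I*√140849461239/148106689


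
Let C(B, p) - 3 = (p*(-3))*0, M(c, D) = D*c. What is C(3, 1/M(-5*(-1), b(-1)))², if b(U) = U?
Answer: 9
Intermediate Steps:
C(B, p) = 3 (C(B, p) = 3 + (p*(-3))*0 = 3 - 3*p*0 = 3 + 0 = 3)
C(3, 1/M(-5*(-1), b(-1)))² = 3² = 9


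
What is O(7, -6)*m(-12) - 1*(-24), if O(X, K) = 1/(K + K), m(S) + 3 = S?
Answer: 101/4 ≈ 25.250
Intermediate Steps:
m(S) = -3 + S
O(X, K) = 1/(2*K)
O(7, -6)*m(-12) - 1*(-24) = ((1/2)/(-6))*(-3 - 12) - 1*(-24) = ((1/2)*(-1/6))*(-15) + 24 = -1/12*(-15) + 24 = 5/4 + 24 = 101/4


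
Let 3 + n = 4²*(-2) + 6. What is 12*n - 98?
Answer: -446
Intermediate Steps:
n = -29 (n = -3 + (4²*(-2) + 6) = -3 + (16*(-2) + 6) = -3 + (-32 + 6) = -3 - 26 = -29)
12*n - 98 = 12*(-29) - 98 = -348 - 98 = -446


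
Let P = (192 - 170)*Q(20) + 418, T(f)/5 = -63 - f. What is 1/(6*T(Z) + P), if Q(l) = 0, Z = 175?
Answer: -1/6722 ≈ -0.00014877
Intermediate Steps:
T(f) = -315 - 5*f (T(f) = 5*(-63 - f) = -315 - 5*f)
P = 418 (P = (192 - 170)*0 + 418 = 22*0 + 418 = 0 + 418 = 418)
1/(6*T(Z) + P) = 1/(6*(-315 - 5*175) + 418) = 1/(6*(-315 - 875) + 418) = 1/(6*(-1190) + 418) = 1/(-7140 + 418) = 1/(-6722) = -1/6722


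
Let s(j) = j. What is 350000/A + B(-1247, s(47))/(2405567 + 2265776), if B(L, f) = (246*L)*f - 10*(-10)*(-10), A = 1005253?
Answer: -176158712054/64327144723 ≈ -2.7385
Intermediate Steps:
B(L, f) = -1000 + 246*L*f (B(L, f) = 246*L*f + 100*(-10) = 246*L*f - 1000 = -1000 + 246*L*f)
350000/A + B(-1247, s(47))/(2405567 + 2265776) = 350000/1005253 + (-1000 + 246*(-1247)*47)/(2405567 + 2265776) = 350000*(1/1005253) + (-1000 - 14417814)/4671343 = 350000/1005253 - 14418814*1/4671343 = 350000/1005253 - 197518/63991 = -176158712054/64327144723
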